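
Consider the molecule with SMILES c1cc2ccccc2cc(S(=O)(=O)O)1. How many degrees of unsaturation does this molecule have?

Atom tally by fragment:
  naphthalene ring system core → C:10 H:8
  (− 1 ring H displaced by substituents)
  + SO3H → S:1 O:3 H:1
Element totals:
  C: 10
  H: 8
  O: 3
  S: 1
Molecular formula: C10H8O3S.
DoU = (2C + 2 + N − H − X) / 2 = (2·10 + 2 + 0 − 8 − 0) / 2 = 7.

7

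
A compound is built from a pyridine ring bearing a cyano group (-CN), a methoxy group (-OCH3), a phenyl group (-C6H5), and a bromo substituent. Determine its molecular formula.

Atom tally by fragment:
  pyridine ring core → C:5 H:5 N:1
  (− 4 ring H displaced by substituents)
  + CN → C:1 N:1
  + OCH3 → C:1 H:3 O:1
  + C6H5 → C:6 H:5
  + Br → Br:1
Element totals:
  C: 13
  H: 9
  Br: 1
  N: 2
  O: 1

C13H9BrN2O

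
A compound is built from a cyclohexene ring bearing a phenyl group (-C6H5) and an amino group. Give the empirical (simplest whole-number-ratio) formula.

C12H15N

Atom tally by fragment:
  cyclohexene ring core → C:6 H:10
  (− 2 ring H displaced by substituents)
  + C6H5 → C:6 H:5
  + NH2 → N:1 H:2
Element totals:
  C: 12
  H: 15
  N: 1
Molecular formula: C12H15N.
gcd of subscripts (12, 15, 1) = 1, so the empirical formula equals the molecular formula.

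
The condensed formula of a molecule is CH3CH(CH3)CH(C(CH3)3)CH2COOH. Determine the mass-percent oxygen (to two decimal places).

Element totals:
  C: 10
  H: 20
  O: 2
Molecular formula: C10H20O2.
Molar mass = 172.268 g/mol.
Mass from O: 2 × 15.999 = 31.998 g/mol.
%O = 31.998 / 172.268 × 100 = 18.57%.

18.57%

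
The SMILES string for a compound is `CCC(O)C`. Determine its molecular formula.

C4H10O

Atom tally by fragment:
  CH3 → C:1 H:3
  CH2 → C:1 H:2
  CH(OH) → C:1 H:2 O:1
  CH3 → C:1 H:3
Element totals:
  C: 4
  H: 10
  O: 1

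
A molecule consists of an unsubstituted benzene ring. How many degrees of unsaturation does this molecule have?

Atom tally by fragment:
  benzene ring core → C:6 H:6
Element totals:
  C: 6
  H: 6
Molecular formula: C6H6.
DoU = (2C + 2 + N − H − X) / 2 = (2·6 + 2 + 0 − 6 − 0) / 2 = 4.

4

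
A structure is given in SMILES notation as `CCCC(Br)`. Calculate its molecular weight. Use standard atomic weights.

137.02 g/mol

Atom tally by fragment:
  CH3 → C:1 H:3
  CH2 → C:1 H:2
  CH2 → C:1 H:2
  CH2Br → C:1 H:2 Br:1
Element totals:
  C: 4
  H: 9
  Br: 1
Molecular formula: C4H9Br.
  M = 4(12.011) + 9(1.008) + 79.904
    = 48.044 + 9.072 + 79.904 = 137.020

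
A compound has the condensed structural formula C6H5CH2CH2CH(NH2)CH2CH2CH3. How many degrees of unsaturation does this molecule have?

4

Atom tally by fragment:
  C6H5CH2 → C:7 H:7
  CH2 → C:1 H:2
  CH(NH2) → C:1 H:3 N:1
  CH2 → C:1 H:2
  CH2 → C:1 H:2
  CH3 → C:1 H:3
Element totals:
  C: 12
  H: 19
  N: 1
Molecular formula: C12H19N.
DoU = (2C + 2 + N − H − X) / 2 = (2·12 + 2 + 1 − 19 − 0) / 2 = 4.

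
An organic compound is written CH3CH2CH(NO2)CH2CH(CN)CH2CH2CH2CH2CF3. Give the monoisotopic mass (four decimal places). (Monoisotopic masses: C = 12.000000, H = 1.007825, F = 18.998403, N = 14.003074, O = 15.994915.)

266.1242

Atom tally by fragment:
  CH3 → C:1 H:3
  CH2 → C:1 H:2
  CH(NO2) → C:1 H:1 N:1 O:2
  CH2 → C:1 H:2
  CH(CN) → C:2 H:1 N:1
  CH2 → C:1 H:2
  CH2 → C:1 H:2
  CH2 → C:1 H:2
  CH2CF3 → C:2 H:2 F:3
Element totals:
  C: 11
  H: 17
  F: 3
  N: 2
  O: 2
Molecular formula: C11H17F3N2O2.
  M = 11(12.0) + 17(1.007825) + 3(18.998403) + 2(14.003074) + 2(15.994915)
    = 132.000000 + 17.133025 + 56.995209 + 28.006148 + 31.989830 = 266.124212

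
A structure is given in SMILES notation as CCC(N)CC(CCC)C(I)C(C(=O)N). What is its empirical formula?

Atom tally by fragment:
  CH3 → C:1 H:3
  CH2 → C:1 H:2
  CH(NH2) → C:1 H:3 N:1
  CH2 → C:1 H:2
  CH(CH2CH2CH3) → C:4 H:8
  CH(I) → C:1 H:1 I:1
  CH2CONH2 → C:2 H:4 O:1 N:1
Element totals:
  C: 11
  H: 23
  I: 1
  N: 2
  O: 1
Molecular formula: C11H23IN2O.
gcd of subscripts (11, 23, 1, 2, 1) = 1, so the empirical formula equals the molecular formula.

C11H23IN2O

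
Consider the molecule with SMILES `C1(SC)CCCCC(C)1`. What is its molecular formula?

Atom tally by fragment:
  cyclohexane ring core → C:6 H:12
  (− 2 ring H displaced by substituents)
  + SCH3 → C:1 H:3 S:1
  + CH3 → C:1 H:3
Element totals:
  C: 8
  H: 16
  S: 1

C8H16S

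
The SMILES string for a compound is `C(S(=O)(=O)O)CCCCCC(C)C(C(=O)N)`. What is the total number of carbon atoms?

10

Atom tally by fragment:
  HO3SCH2 → C:1 H:3 S:1 O:3
  CH2 → C:1 H:2
  CH2 → C:1 H:2
  CH2 → C:1 H:2
  CH2 → C:1 H:2
  CH2 → C:1 H:2
  CH(CH3) → C:2 H:4
  CH2CONH2 → C:2 H:4 O:1 N:1
Element totals:
  C: 10
  H: 21
  N: 1
  O: 4
  S: 1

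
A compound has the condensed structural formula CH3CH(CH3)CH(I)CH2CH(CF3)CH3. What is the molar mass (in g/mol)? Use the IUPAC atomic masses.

294.10 g/mol

Atom tally by fragment:
  CH3 → C:1 H:3
  CH(CH3) → C:2 H:4
  CH(I) → C:1 H:1 I:1
  CH2 → C:1 H:2
  CH(CF3) → C:2 H:1 F:3
  CH3 → C:1 H:3
Element totals:
  C: 8
  H: 14
  F: 3
  I: 1
Molecular formula: C8H14F3I.
  M = 8(12.011) + 14(1.008) + 3(18.998) + 126.904
    = 96.088 + 14.112 + 56.994 + 126.904 = 294.098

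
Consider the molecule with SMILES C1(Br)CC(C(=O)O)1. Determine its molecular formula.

C4H5BrO2

Atom tally by fragment:
  cyclopropane ring core → C:3 H:6
  (− 2 ring H displaced by substituents)
  + Br → Br:1
  + COOH → C:1 H:1 O:2
Element totals:
  C: 4
  H: 5
  Br: 1
  O: 2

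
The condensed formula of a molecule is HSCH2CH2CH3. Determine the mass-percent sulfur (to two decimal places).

Atom tally by fragment:
  HSCH2 → C:1 H:3 S:1
  CH2 → C:1 H:2
  CH3 → C:1 H:3
Element totals:
  C: 3
  H: 8
  S: 1
Molecular formula: C3H8S.
Molar mass = 76.157 g/mol.
Mass from S: 1 × 32.06 = 32.060 g/mol.
%S = 32.060 / 76.157 × 100 = 42.10%.

42.10%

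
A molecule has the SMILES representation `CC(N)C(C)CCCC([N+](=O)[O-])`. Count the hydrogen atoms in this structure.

18

Atom tally by fragment:
  CH3 → C:1 H:3
  CH(NH2) → C:1 H:3 N:1
  CH(CH3) → C:2 H:4
  CH2 → C:1 H:2
  CH2 → C:1 H:2
  CH2 → C:1 H:2
  CH2NO2 → C:1 H:2 N:1 O:2
Element totals:
  C: 8
  H: 18
  N: 2
  O: 2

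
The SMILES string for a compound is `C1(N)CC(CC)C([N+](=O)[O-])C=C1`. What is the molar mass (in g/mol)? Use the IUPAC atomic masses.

Atom tally by fragment:
  cyclohexene ring core → C:6 H:10
  (− 3 ring H displaced by substituents)
  + NH2 → N:1 H:2
  + C2H5 → C:2 H:5
  + NO2 → N:1 O:2
Element totals:
  C: 8
  H: 14
  N: 2
  O: 2
Molecular formula: C8H14N2O2.
  M = 8(12.011) + 14(1.008) + 2(14.007) + 2(15.999)
    = 96.088 + 14.112 + 28.014 + 31.998 = 170.212

170.21 g/mol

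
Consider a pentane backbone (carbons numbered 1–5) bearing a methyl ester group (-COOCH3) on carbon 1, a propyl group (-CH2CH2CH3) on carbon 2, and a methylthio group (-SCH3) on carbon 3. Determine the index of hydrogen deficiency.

1

Atom tally by fragment:
  CH3OOCCH2 → C:3 H:5 O:2
  CH(CH2CH2CH3) → C:4 H:8
  CH(SCH3) → C:2 H:4 S:1
  CH2 → C:1 H:2
  CH3 → C:1 H:3
Element totals:
  C: 11
  H: 22
  O: 2
  S: 1
Molecular formula: C11H22O2S.
DoU = (2C + 2 + N − H − X) / 2 = (2·11 + 2 + 0 − 22 − 0) / 2 = 1.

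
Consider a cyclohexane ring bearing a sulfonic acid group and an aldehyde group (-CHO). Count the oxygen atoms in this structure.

Atom tally by fragment:
  cyclohexane ring core → C:6 H:12
  (− 2 ring H displaced by substituents)
  + SO3H → S:1 O:3 H:1
  + CHO → C:1 H:1 O:1
Element totals:
  C: 7
  H: 12
  O: 4
  S: 1

4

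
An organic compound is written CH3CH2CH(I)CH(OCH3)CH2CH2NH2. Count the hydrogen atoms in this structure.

Element totals:
  C: 7
  H: 16
  I: 1
  N: 1
  O: 1

16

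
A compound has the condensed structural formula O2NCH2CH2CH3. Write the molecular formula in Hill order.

C3H7NO2

Atom tally by fragment:
  O2NCH2 → C:1 H:2 N:1 O:2
  CH2 → C:1 H:2
  CH3 → C:1 H:3
Element totals:
  C: 3
  H: 7
  N: 1
  O: 2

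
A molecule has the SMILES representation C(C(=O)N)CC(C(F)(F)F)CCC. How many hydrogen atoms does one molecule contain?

14

Atom tally by fragment:
  H2NOCCH2 → C:2 H:4 O:1 N:1
  CH2 → C:1 H:2
  CH(CF3) → C:2 H:1 F:3
  CH2 → C:1 H:2
  CH2 → C:1 H:2
  CH3 → C:1 H:3
Element totals:
  C: 8
  H: 14
  F: 3
  N: 1
  O: 1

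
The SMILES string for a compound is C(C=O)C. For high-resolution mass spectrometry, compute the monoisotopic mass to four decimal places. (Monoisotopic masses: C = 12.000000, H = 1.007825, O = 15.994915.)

Atom tally by fragment:
  OHCCH2 → C:2 H:3 O:1
  CH3 → C:1 H:3
Element totals:
  C: 3
  H: 6
  O: 1
Molecular formula: C3H6O.
  M = 3(12.0) + 6(1.007825) + 15.994915
    = 36.000000 + 6.046950 + 15.994915 = 58.041865

58.0419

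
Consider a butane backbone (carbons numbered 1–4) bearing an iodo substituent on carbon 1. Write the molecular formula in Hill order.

Atom tally by fragment:
  ICH2 → C:1 H:2 I:1
  CH2 → C:1 H:2
  CH2 → C:1 H:2
  CH3 → C:1 H:3
Element totals:
  C: 4
  H: 9
  I: 1

C4H9I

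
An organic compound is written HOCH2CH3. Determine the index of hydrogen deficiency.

Atom tally by fragment:
  HOCH2 → C:1 H:3 O:1
  CH3 → C:1 H:3
Element totals:
  C: 2
  H: 6
  O: 1
Molecular formula: C2H6O.
DoU = (2C + 2 + N − H − X) / 2 = (2·2 + 2 + 0 − 6 − 0) / 2 = 0.

0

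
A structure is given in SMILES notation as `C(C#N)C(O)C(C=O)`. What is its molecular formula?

Atom tally by fragment:
  NCCH2 → C:2 H:2 N:1
  CH(OH) → C:1 H:2 O:1
  CH2CHO → C:2 H:3 O:1
Element totals:
  C: 5
  H: 7
  N: 1
  O: 2

C5H7NO2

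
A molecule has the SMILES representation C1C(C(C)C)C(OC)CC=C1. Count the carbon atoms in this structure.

10

Atom tally by fragment:
  cyclohexene ring core → C:6 H:10
  (− 2 ring H displaced by substituents)
  + CH(CH3)2 → C:3 H:7
  + OCH3 → C:1 H:3 O:1
Element totals:
  C: 10
  H: 18
  O: 1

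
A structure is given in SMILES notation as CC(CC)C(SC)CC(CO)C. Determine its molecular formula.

Atom tally by fragment:
  CH3 → C:1 H:3
  CH(C2H5) → C:3 H:6
  CH(SCH3) → C:2 H:4 S:1
  CH2 → C:1 H:2
  CH(CH2OH) → C:2 H:4 O:1
  CH3 → C:1 H:3
Element totals:
  C: 10
  H: 22
  O: 1
  S: 1

C10H22OS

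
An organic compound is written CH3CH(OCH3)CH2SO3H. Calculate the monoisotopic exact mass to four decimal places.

154.0300

Element totals:
  C: 4
  H: 10
  O: 4
  S: 1
Molecular formula: C4H10O4S.
  M = 4(12.0) + 10(1.007825) + 4(15.994915) + 31.972071
    = 48.000000 + 10.078250 + 63.979660 + 31.972071 = 154.029981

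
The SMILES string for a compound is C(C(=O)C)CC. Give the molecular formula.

C5H10O

Atom tally by fragment:
  CH3COCH2 → C:3 H:5 O:1
  CH2 → C:1 H:2
  CH3 → C:1 H:3
Element totals:
  C: 5
  H: 10
  O: 1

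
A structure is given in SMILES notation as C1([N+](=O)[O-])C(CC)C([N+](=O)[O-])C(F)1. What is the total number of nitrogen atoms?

2

Atom tally by fragment:
  cyclobutane ring core → C:4 H:8
  (− 4 ring H displaced by substituents)
  + NO2 → N:1 O:2
  + C2H5 → C:2 H:5
  + NO2 → N:1 O:2
  + F → F:1
Element totals:
  C: 6
  H: 9
  F: 1
  N: 2
  O: 4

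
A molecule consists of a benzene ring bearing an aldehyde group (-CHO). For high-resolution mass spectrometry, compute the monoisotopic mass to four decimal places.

106.0419

Atom tally by fragment:
  benzene ring core → C:6 H:6
  (− 1 ring H displaced by substituents)
  + CHO → C:1 H:1 O:1
Element totals:
  C: 7
  H: 6
  O: 1
Molecular formula: C7H6O.
  M = 7(12.0) + 6(1.007825) + 15.994915
    = 84.000000 + 6.046950 + 15.994915 = 106.041865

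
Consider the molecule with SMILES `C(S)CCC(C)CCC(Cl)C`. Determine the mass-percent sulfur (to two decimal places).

16.46%

Atom tally by fragment:
  HSCH2 → C:1 H:3 S:1
  CH2 → C:1 H:2
  CH2 → C:1 H:2
  CH(CH3) → C:2 H:4
  CH2 → C:1 H:2
  CH2 → C:1 H:2
  CH(Cl) → C:1 H:1 Cl:1
  CH3 → C:1 H:3
Element totals:
  C: 9
  H: 19
  Cl: 1
  S: 1
Molecular formula: C9H19ClS.
Molar mass = 194.761 g/mol.
Mass from S: 1 × 32.06 = 32.060 g/mol.
%S = 32.060 / 194.761 × 100 = 16.46%.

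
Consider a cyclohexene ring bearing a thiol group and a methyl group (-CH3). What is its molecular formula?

Atom tally by fragment:
  cyclohexene ring core → C:6 H:10
  (− 2 ring H displaced by substituents)
  + SH → S:1 H:1
  + CH3 → C:1 H:3
Element totals:
  C: 7
  H: 12
  S: 1

C7H12S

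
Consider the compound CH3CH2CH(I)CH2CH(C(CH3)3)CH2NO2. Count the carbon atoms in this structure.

10

Atom tally by fragment:
  CH3 → C:1 H:3
  CH2 → C:1 H:2
  CH(I) → C:1 H:1 I:1
  CH2 → C:1 H:2
  CH(C(CH3)3) → C:5 H:10
  CH2NO2 → C:1 H:2 N:1 O:2
Element totals:
  C: 10
  H: 20
  I: 1
  N: 1
  O: 2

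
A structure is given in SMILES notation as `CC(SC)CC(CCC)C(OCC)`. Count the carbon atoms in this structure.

11

Atom tally by fragment:
  CH3 → C:1 H:3
  CH(SCH3) → C:2 H:4 S:1
  CH2 → C:1 H:2
  CH(CH2CH2CH3) → C:4 H:8
  CH2OC2H5 → C:3 H:7 O:1
Element totals:
  C: 11
  H: 24
  O: 1
  S: 1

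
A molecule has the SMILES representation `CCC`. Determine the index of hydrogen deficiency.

Atom tally by fragment:
  CH3 → C:1 H:3
  CH2 → C:1 H:2
  CH3 → C:1 H:3
Element totals:
  C: 3
  H: 8
Molecular formula: C3H8.
DoU = (2C + 2 + N − H − X) / 2 = (2·3 + 2 + 0 − 8 − 0) / 2 = 0.

0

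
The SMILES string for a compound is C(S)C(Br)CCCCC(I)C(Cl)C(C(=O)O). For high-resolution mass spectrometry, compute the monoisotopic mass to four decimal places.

Atom tally by fragment:
  HSCH2 → C:1 H:3 S:1
  CH(Br) → C:1 H:1 Br:1
  CH2 → C:1 H:2
  CH2 → C:1 H:2
  CH2 → C:1 H:2
  CH2 → C:1 H:2
  CH(I) → C:1 H:1 I:1
  CH(Cl) → C:1 H:1 Cl:1
  CH2COOH → C:2 H:3 O:2
Element totals:
  C: 10
  H: 17
  Br: 1
  Cl: 1
  I: 1
  O: 2
  S: 1
Molecular formula: C10H17BrClIO2S.
  M = 10(12.0) + 17(1.007825) + 78.918338 + 34.968853 + 126.904472 + 2(15.994915) + 31.972071
    = 120.000000 + 17.133025 + 78.918338 + 34.968853 + 126.904472 + 31.989830 + 31.972071 = 441.886589

441.8866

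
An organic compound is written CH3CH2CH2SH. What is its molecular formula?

Element totals:
  C: 3
  H: 8
  S: 1

C3H8S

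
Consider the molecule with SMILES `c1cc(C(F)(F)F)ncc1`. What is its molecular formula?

Atom tally by fragment:
  pyridine ring core → C:5 H:5 N:1
  (− 1 ring H displaced by substituents)
  + CF3 → C:1 F:3
Element totals:
  C: 6
  H: 4
  F: 3
  N: 1

C6H4F3N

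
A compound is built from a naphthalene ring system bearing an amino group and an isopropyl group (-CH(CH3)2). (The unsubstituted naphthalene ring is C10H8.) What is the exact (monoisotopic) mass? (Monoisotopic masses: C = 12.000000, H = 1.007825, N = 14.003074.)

Atom tally by fragment:
  naphthalene ring system core → C:10 H:8
  (− 2 ring H displaced by substituents)
  + NH2 → N:1 H:2
  + CH(CH3)2 → C:3 H:7
Element totals:
  C: 13
  H: 15
  N: 1
Molecular formula: C13H15N.
  M = 13(12.0) + 15(1.007825) + 14.003074
    = 156.000000 + 15.117375 + 14.003074 = 185.120449

185.1204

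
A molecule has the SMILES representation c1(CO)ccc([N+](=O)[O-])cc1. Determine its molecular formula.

Atom tally by fragment:
  benzene ring core → C:6 H:6
  (− 2 ring H displaced by substituents)
  + CH2OH → C:1 H:3 O:1
  + NO2 → N:1 O:2
Element totals:
  C: 7
  H: 7
  N: 1
  O: 3

C7H7NO3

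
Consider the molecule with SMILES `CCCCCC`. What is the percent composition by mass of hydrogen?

16.38%

Atom tally by fragment:
  CH3 → C:1 H:3
  CH2 → C:1 H:2
  CH2 → C:1 H:2
  CH2 → C:1 H:2
  CH2 → C:1 H:2
  CH3 → C:1 H:3
Element totals:
  C: 6
  H: 14
Molecular formula: C6H14.
Molar mass = 86.178 g/mol.
Mass from H: 14 × 1.008 = 14.112 g/mol.
%H = 14.112 / 86.178 × 100 = 16.38%.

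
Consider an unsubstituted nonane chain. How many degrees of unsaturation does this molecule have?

Atom tally by fragment:
  CH3 → C:1 H:3
  CH2 → C:1 H:2
  CH2 → C:1 H:2
  CH2 → C:1 H:2
  CH2 → C:1 H:2
  CH2 → C:1 H:2
  CH2 → C:1 H:2
  CH2 → C:1 H:2
  CH3 → C:1 H:3
Element totals:
  C: 9
  H: 20
Molecular formula: C9H20.
DoU = (2C + 2 + N − H − X) / 2 = (2·9 + 2 + 0 − 20 − 0) / 2 = 0.

0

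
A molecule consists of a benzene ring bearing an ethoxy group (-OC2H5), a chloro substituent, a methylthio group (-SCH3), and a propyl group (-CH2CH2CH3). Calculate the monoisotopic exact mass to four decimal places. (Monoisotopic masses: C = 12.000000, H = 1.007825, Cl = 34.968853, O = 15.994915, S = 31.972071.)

244.0689

Atom tally by fragment:
  benzene ring core → C:6 H:6
  (− 4 ring H displaced by substituents)
  + OC2H5 → C:2 H:5 O:1
  + Cl → Cl:1
  + SCH3 → C:1 H:3 S:1
  + CH2CH2CH3 → C:3 H:7
Element totals:
  C: 12
  H: 17
  Cl: 1
  O: 1
  S: 1
Molecular formula: C12H17ClOS.
  M = 12(12.0) + 17(1.007825) + 34.968853 + 15.994915 + 31.972071
    = 144.000000 + 17.133025 + 34.968853 + 15.994915 + 31.972071 = 244.068864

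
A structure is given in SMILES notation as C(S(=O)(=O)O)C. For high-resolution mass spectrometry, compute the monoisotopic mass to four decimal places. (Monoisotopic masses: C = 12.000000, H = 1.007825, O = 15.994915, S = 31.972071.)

Atom tally by fragment:
  HO3SCH2 → C:1 H:3 S:1 O:3
  CH3 → C:1 H:3
Element totals:
  C: 2
  H: 6
  O: 3
  S: 1
Molecular formula: C2H6O3S.
  M = 2(12.0) + 6(1.007825) + 3(15.994915) + 31.972071
    = 24.000000 + 6.046950 + 47.984745 + 31.972071 = 110.003766

110.0038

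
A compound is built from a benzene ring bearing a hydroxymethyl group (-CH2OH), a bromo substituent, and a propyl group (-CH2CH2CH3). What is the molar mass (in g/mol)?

Atom tally by fragment:
  benzene ring core → C:6 H:6
  (− 3 ring H displaced by substituents)
  + CH2OH → C:1 H:3 O:1
  + Br → Br:1
  + CH2CH2CH3 → C:3 H:7
Element totals:
  C: 10
  H: 13
  Br: 1
  O: 1
Molecular formula: C10H13BrO.
  M = 10(12.011) + 13(1.008) + 79.904 + 15.999
    = 120.110 + 13.104 + 79.904 + 15.999 = 229.117

229.12 g/mol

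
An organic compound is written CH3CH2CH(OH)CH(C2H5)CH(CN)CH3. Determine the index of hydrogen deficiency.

Atom tally by fragment:
  CH3 → C:1 H:3
  CH2 → C:1 H:2
  CH(OH) → C:1 H:2 O:1
  CH(C2H5) → C:3 H:6
  CH(CN) → C:2 H:1 N:1
  CH3 → C:1 H:3
Element totals:
  C: 9
  H: 17
  N: 1
  O: 1
Molecular formula: C9H17NO.
DoU = (2C + 2 + N − H − X) / 2 = (2·9 + 2 + 1 − 17 − 0) / 2 = 2.

2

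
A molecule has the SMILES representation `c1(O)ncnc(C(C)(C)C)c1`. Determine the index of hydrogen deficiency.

4

Atom tally by fragment:
  pyrimidine ring core → C:4 H:4 N:2
  (− 2 ring H displaced by substituents)
  + OH → O:1 H:1
  + C(CH3)3 → C:4 H:9
Element totals:
  C: 8
  H: 12
  N: 2
  O: 1
Molecular formula: C8H12N2O.
DoU = (2C + 2 + N − H − X) / 2 = (2·8 + 2 + 2 − 12 − 0) / 2 = 4.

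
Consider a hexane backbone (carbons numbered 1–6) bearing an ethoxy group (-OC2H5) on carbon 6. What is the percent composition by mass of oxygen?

Atom tally by fragment:
  CH3 → C:1 H:3
  CH2 → C:1 H:2
  CH2 → C:1 H:2
  CH2 → C:1 H:2
  CH2 → C:1 H:2
  CH2OC2H5 → C:3 H:7 O:1
Element totals:
  C: 8
  H: 18
  O: 1
Molecular formula: C8H18O.
Molar mass = 130.231 g/mol.
Mass from O: 1 × 15.999 = 15.999 g/mol.
%O = 15.999 / 130.231 × 100 = 12.29%.

12.29%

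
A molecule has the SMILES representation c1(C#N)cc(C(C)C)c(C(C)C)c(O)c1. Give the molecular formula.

Atom tally by fragment:
  benzene ring core → C:6 H:6
  (− 4 ring H displaced by substituents)
  + CN → C:1 N:1
  + CH(CH3)2 → C:3 H:7
  + CH(CH3)2 → C:3 H:7
  + OH → O:1 H:1
Element totals:
  C: 13
  H: 17
  N: 1
  O: 1

C13H17NO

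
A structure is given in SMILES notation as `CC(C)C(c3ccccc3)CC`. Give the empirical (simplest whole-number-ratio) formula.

Atom tally by fragment:
  CH3 → C:1 H:3
  CH(CH3) → C:2 H:4
  CH(C6H5) → C:7 H:6
  CH2 → C:1 H:2
  CH3 → C:1 H:3
Element totals:
  C: 12
  H: 18
Molecular formula: C12H18.
gcd of subscripts = 6; dividing each by 6:
  C: 12/6 = 2
  H: 18/6 = 3

C2H3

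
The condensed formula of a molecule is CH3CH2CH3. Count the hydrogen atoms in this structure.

8

Element totals:
  C: 3
  H: 8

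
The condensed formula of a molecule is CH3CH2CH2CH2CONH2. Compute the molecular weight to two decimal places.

101.15 g/mol

Atom tally by fragment:
  CH3 → C:1 H:3
  CH2 → C:1 H:2
  CH2 → C:1 H:2
  CH2CONH2 → C:2 H:4 O:1 N:1
Element totals:
  C: 5
  H: 11
  N: 1
  O: 1
Molecular formula: C5H11NO.
  M = 5(12.011) + 11(1.008) + 14.007 + 15.999
    = 60.055 + 11.088 + 14.007 + 15.999 = 101.149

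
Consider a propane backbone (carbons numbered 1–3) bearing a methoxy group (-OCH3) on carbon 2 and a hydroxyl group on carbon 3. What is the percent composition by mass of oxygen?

Atom tally by fragment:
  CH3 → C:1 H:3
  CH(OCH3) → C:2 H:4 O:1
  CH2OH → C:1 H:3 O:1
Element totals:
  C: 4
  H: 10
  O: 2
Molecular formula: C4H10O2.
Molar mass = 90.122 g/mol.
Mass from O: 2 × 15.999 = 31.998 g/mol.
%O = 31.998 / 90.122 × 100 = 35.51%.

35.51%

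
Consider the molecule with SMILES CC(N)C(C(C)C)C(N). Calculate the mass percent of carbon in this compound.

Atom tally by fragment:
  CH3 → C:1 H:3
  CH(NH2) → C:1 H:3 N:1
  CH(CH(CH3)2) → C:4 H:8
  CH2NH2 → C:1 H:4 N:1
Element totals:
  C: 7
  H: 18
  N: 2
Molecular formula: C7H18N2.
Molar mass = 130.235 g/mol.
Mass from C: 7 × 12.011 = 84.077 g/mol.
%C = 84.077 / 130.235 × 100 = 64.56%.

64.56%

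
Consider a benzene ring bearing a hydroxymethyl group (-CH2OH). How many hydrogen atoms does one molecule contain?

Atom tally by fragment:
  benzene ring core → C:6 H:6
  (− 1 ring H displaced by substituents)
  + CH2OH → C:1 H:3 O:1
Element totals:
  C: 7
  H: 8
  O: 1

8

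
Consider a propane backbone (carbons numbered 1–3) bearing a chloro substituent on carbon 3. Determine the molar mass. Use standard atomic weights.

Atom tally by fragment:
  CH3 → C:1 H:3
  CH2 → C:1 H:2
  CH2Cl → C:1 H:2 Cl:1
Element totals:
  C: 3
  H: 7
  Cl: 1
Molecular formula: C3H7Cl.
  M = 3(12.011) + 7(1.008) + 35.45
    = 36.033 + 7.056 + 35.450 = 78.539

78.54 g/mol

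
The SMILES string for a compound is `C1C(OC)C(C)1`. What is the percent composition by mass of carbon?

69.72%

Atom tally by fragment:
  cyclopropane ring core → C:3 H:6
  (− 2 ring H displaced by substituents)
  + OCH3 → C:1 H:3 O:1
  + CH3 → C:1 H:3
Element totals:
  C: 5
  H: 10
  O: 1
Molecular formula: C5H10O.
Molar mass = 86.134 g/mol.
Mass from C: 5 × 12.011 = 60.055 g/mol.
%C = 60.055 / 86.134 × 100 = 69.72%.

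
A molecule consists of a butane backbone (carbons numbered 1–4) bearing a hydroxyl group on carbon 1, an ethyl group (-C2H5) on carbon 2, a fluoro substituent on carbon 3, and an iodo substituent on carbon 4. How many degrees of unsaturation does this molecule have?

Atom tally by fragment:
  HOCH2 → C:1 H:3 O:1
  CH(C2H5) → C:3 H:6
  CH(F) → C:1 H:1 F:1
  CH2I → C:1 H:2 I:1
Element totals:
  C: 6
  H: 12
  F: 1
  I: 1
  O: 1
Molecular formula: C6H12FIO.
DoU = (2C + 2 + N − H − X) / 2 = (2·6 + 2 + 0 − 12 − 2) / 2 = 0.

0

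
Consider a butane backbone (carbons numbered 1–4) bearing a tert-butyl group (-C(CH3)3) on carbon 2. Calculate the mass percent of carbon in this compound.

84.12%

Atom tally by fragment:
  CH3 → C:1 H:3
  CH(C(CH3)3) → C:5 H:10
  CH2 → C:1 H:2
  CH3 → C:1 H:3
Element totals:
  C: 8
  H: 18
Molecular formula: C8H18.
Molar mass = 114.232 g/mol.
Mass from C: 8 × 12.011 = 96.088 g/mol.
%C = 96.088 / 114.232 × 100 = 84.12%.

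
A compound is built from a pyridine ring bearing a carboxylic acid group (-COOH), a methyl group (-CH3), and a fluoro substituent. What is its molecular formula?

Atom tally by fragment:
  pyridine ring core → C:5 H:5 N:1
  (− 3 ring H displaced by substituents)
  + COOH → C:1 H:1 O:2
  + CH3 → C:1 H:3
  + F → F:1
Element totals:
  C: 7
  H: 6
  F: 1
  N: 1
  O: 2

C7H6FNO2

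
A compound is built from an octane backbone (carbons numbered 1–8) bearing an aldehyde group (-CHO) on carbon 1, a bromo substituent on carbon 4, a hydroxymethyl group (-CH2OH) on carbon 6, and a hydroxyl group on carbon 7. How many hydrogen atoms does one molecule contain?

Atom tally by fragment:
  OHCCH2 → C:2 H:3 O:1
  CH2 → C:1 H:2
  CH2 → C:1 H:2
  CH(Br) → C:1 H:1 Br:1
  CH2 → C:1 H:2
  CH(CH2OH) → C:2 H:4 O:1
  CH(OH) → C:1 H:2 O:1
  CH3 → C:1 H:3
Element totals:
  C: 10
  H: 19
  Br: 1
  O: 3

19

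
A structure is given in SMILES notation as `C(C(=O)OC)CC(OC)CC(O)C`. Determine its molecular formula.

C9H18O4

Atom tally by fragment:
  CH3OOCCH2 → C:3 H:5 O:2
  CH2 → C:1 H:2
  CH(OCH3) → C:2 H:4 O:1
  CH2 → C:1 H:2
  CH(OH) → C:1 H:2 O:1
  CH3 → C:1 H:3
Element totals:
  C: 9
  H: 18
  O: 4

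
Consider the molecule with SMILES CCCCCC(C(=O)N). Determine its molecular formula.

C7H15NO

Atom tally by fragment:
  CH3 → C:1 H:3
  CH2 → C:1 H:2
  CH2 → C:1 H:2
  CH2 → C:1 H:2
  CH2 → C:1 H:2
  CH2CONH2 → C:2 H:4 O:1 N:1
Element totals:
  C: 7
  H: 15
  N: 1
  O: 1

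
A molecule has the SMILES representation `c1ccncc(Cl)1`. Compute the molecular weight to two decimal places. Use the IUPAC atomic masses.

Atom tally by fragment:
  pyridine ring core → C:5 H:5 N:1
  (− 1 ring H displaced by substituents)
  + Cl → Cl:1
Element totals:
  C: 5
  H: 4
  Cl: 1
  N: 1
Molecular formula: C5H4ClN.
  M = 5(12.011) + 4(1.008) + 35.45 + 14.007
    = 60.055 + 4.032 + 35.450 + 14.007 = 113.544

113.54 g/mol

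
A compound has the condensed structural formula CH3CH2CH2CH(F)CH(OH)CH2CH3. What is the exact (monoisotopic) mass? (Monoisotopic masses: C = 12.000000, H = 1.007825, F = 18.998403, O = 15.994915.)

Element totals:
  C: 7
  H: 15
  F: 1
  O: 1
Molecular formula: C7H15FO.
  M = 7(12.0) + 15(1.007825) + 18.998403 + 15.994915
    = 84.000000 + 15.117375 + 18.998403 + 15.994915 = 134.110693

134.1107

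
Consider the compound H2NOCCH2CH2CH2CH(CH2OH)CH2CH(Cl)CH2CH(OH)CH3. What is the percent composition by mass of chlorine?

Atom tally by fragment:
  H2NOCCH2 → C:2 H:4 O:1 N:1
  CH2 → C:1 H:2
  CH2 → C:1 H:2
  CH(CH2OH) → C:2 H:4 O:1
  CH2 → C:1 H:2
  CH(Cl) → C:1 H:1 Cl:1
  CH2 → C:1 H:2
  CH(OH) → C:1 H:2 O:1
  CH3 → C:1 H:3
Element totals:
  C: 11
  H: 22
  Cl: 1
  N: 1
  O: 3
Molecular formula: C11H22ClNO3.
Molar mass = 251.751 g/mol.
Mass from Cl: 1 × 35.45 = 35.450 g/mol.
%Cl = 35.450 / 251.751 × 100 = 14.08%.

14.08%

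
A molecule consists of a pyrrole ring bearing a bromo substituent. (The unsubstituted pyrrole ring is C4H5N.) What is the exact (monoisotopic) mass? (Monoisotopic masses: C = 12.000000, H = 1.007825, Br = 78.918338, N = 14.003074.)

Atom tally by fragment:
  pyrrole ring core → C:4 H:5 N:1
  (− 1 ring H displaced by substituents)
  + Br → Br:1
Element totals:
  C: 4
  H: 4
  Br: 1
  N: 1
Molecular formula: C4H4BrN.
  M = 4(12.0) + 4(1.007825) + 78.918338 + 14.003074
    = 48.000000 + 4.031300 + 78.918338 + 14.003074 = 144.952712

144.9527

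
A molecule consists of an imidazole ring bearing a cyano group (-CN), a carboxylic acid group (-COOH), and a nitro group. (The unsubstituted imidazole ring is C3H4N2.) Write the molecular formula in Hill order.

Atom tally by fragment:
  imidazole ring core → C:3 H:4 N:2
  (− 3 ring H displaced by substituents)
  + CN → C:1 N:1
  + COOH → C:1 H:1 O:2
  + NO2 → N:1 O:2
Element totals:
  C: 5
  H: 2
  N: 4
  O: 4

C5H2N4O4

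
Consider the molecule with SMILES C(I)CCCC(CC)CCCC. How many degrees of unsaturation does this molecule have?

Atom tally by fragment:
  ICH2 → C:1 H:2 I:1
  CH2 → C:1 H:2
  CH2 → C:1 H:2
  CH2 → C:1 H:2
  CH(C2H5) → C:3 H:6
  CH2 → C:1 H:2
  CH2 → C:1 H:2
  CH2 → C:1 H:2
  CH3 → C:1 H:3
Element totals:
  C: 11
  H: 23
  I: 1
Molecular formula: C11H23I.
DoU = (2C + 2 + N − H − X) / 2 = (2·11 + 2 + 0 − 23 − 1) / 2 = 0.

0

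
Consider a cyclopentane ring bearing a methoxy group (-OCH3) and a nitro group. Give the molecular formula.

C6H11NO3

Atom tally by fragment:
  cyclopentane ring core → C:5 H:10
  (− 2 ring H displaced by substituents)
  + OCH3 → C:1 H:3 O:1
  + NO2 → N:1 O:2
Element totals:
  C: 6
  H: 11
  N: 1
  O: 3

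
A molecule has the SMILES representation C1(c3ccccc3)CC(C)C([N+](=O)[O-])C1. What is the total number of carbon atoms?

12

Atom tally by fragment:
  cyclopentane ring core → C:5 H:10
  (− 3 ring H displaced by substituents)
  + C6H5 → C:6 H:5
  + CH3 → C:1 H:3
  + NO2 → N:1 O:2
Element totals:
  C: 12
  H: 15
  N: 1
  O: 2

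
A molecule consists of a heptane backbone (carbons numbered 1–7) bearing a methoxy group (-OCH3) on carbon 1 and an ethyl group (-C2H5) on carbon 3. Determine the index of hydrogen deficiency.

0

Atom tally by fragment:
  CH3OCH2 → C:2 H:5 O:1
  CH2 → C:1 H:2
  CH(C2H5) → C:3 H:6
  CH2 → C:1 H:2
  CH2 → C:1 H:2
  CH2 → C:1 H:2
  CH3 → C:1 H:3
Element totals:
  C: 10
  H: 22
  O: 1
Molecular formula: C10H22O.
DoU = (2C + 2 + N − H − X) / 2 = (2·10 + 2 + 0 − 22 − 0) / 2 = 0.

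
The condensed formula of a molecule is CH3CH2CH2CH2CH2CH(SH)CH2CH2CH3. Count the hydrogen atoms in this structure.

20

Element totals:
  C: 9
  H: 20
  S: 1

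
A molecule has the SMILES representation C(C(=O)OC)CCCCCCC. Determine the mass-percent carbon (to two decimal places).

Atom tally by fragment:
  CH3OOCCH2 → C:3 H:5 O:2
  CH2 → C:1 H:2
  CH2 → C:1 H:2
  CH2 → C:1 H:2
  CH2 → C:1 H:2
  CH2 → C:1 H:2
  CH2 → C:1 H:2
  CH3 → C:1 H:3
Element totals:
  C: 10
  H: 20
  O: 2
Molecular formula: C10H20O2.
Molar mass = 172.268 g/mol.
Mass from C: 10 × 12.011 = 120.110 g/mol.
%C = 120.110 / 172.268 × 100 = 69.72%.

69.72%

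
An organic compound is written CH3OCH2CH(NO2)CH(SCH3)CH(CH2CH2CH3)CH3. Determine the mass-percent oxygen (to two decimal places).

Atom tally by fragment:
  CH3OCH2 → C:2 H:5 O:1
  CH(NO2) → C:1 H:1 N:1 O:2
  CH(SCH3) → C:2 H:4 S:1
  CH(CH2CH2CH3) → C:4 H:8
  CH3 → C:1 H:3
Element totals:
  C: 10
  H: 21
  N: 1
  O: 3
  S: 1
Molecular formula: C10H21NO3S.
Molar mass = 235.342 g/mol.
Mass from O: 3 × 15.999 = 47.997 g/mol.
%O = 47.997 / 235.342 × 100 = 20.39%.

20.39%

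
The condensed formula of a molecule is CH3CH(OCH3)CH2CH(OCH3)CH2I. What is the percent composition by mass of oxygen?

Atom tally by fragment:
  CH3 → C:1 H:3
  CH(OCH3) → C:2 H:4 O:1
  CH2 → C:1 H:2
  CH(OCH3) → C:2 H:4 O:1
  CH2I → C:1 H:2 I:1
Element totals:
  C: 7
  H: 15
  I: 1
  O: 2
Molecular formula: C7H15IO2.
Molar mass = 258.099 g/mol.
Mass from O: 2 × 15.999 = 31.998 g/mol.
%O = 31.998 / 258.099 × 100 = 12.40%.

12.40%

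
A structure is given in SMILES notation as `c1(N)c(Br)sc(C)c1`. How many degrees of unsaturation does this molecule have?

Atom tally by fragment:
  thiophene ring core → C:4 H:4 S:1
  (− 3 ring H displaced by substituents)
  + NH2 → N:1 H:2
  + Br → Br:1
  + CH3 → C:1 H:3
Element totals:
  C: 5
  H: 6
  Br: 1
  N: 1
  S: 1
Molecular formula: C5H6BrNS.
DoU = (2C + 2 + N − H − X) / 2 = (2·5 + 2 + 1 − 6 − 1) / 2 = 3.

3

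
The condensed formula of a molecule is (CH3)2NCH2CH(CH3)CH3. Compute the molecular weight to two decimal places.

101.19 g/mol

Atom tally by fragment:
  (CH3)2NCH2 → C:3 H:8 N:1
  CH(CH3) → C:2 H:4
  CH3 → C:1 H:3
Element totals:
  C: 6
  H: 15
  N: 1
Molecular formula: C6H15N.
  M = 6(12.011) + 15(1.008) + 14.007
    = 72.066 + 15.120 + 14.007 = 101.193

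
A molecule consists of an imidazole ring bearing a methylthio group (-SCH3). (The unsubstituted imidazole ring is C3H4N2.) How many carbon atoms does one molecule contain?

Atom tally by fragment:
  imidazole ring core → C:3 H:4 N:2
  (− 1 ring H displaced by substituents)
  + SCH3 → C:1 H:3 S:1
Element totals:
  C: 4
  H: 6
  N: 2
  S: 1

4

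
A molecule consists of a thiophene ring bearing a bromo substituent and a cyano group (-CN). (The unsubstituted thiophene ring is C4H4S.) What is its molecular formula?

Atom tally by fragment:
  thiophene ring core → C:4 H:4 S:1
  (− 2 ring H displaced by substituents)
  + Br → Br:1
  + CN → C:1 N:1
Element totals:
  C: 5
  H: 2
  Br: 1
  N: 1
  S: 1

C5H2BrNS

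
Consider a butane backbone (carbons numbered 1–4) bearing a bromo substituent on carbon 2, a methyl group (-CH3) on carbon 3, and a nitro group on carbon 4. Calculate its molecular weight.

Atom tally by fragment:
  CH3 → C:1 H:3
  CH(Br) → C:1 H:1 Br:1
  CH(CH3) → C:2 H:4
  CH2NO2 → C:1 H:2 N:1 O:2
Element totals:
  C: 5
  H: 10
  Br: 1
  N: 1
  O: 2
Molecular formula: C5H10BrNO2.
  M = 5(12.011) + 10(1.008) + 79.904 + 14.007 + 2(15.999)
    = 60.055 + 10.080 + 79.904 + 14.007 + 31.998 = 196.044

196.04 g/mol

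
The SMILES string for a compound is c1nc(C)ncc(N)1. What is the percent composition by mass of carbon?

Atom tally by fragment:
  pyrimidine ring core → C:4 H:4 N:2
  (− 2 ring H displaced by substituents)
  + CH3 → C:1 H:3
  + NH2 → N:1 H:2
Element totals:
  C: 5
  H: 7
  N: 3
Molecular formula: C5H7N3.
Molar mass = 109.132 g/mol.
Mass from C: 5 × 12.011 = 60.055 g/mol.
%C = 60.055 / 109.132 × 100 = 55.03%.

55.03%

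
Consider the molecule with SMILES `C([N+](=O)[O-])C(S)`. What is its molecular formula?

C2H5NO2S

Atom tally by fragment:
  O2NCH2 → C:1 H:2 N:1 O:2
  CH2SH → C:1 H:3 S:1
Element totals:
  C: 2
  H: 5
  N: 1
  O: 2
  S: 1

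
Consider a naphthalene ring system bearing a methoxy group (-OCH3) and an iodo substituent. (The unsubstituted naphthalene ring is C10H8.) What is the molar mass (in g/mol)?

284.10 g/mol

Atom tally by fragment:
  naphthalene ring system core → C:10 H:8
  (− 2 ring H displaced by substituents)
  + OCH3 → C:1 H:3 O:1
  + I → I:1
Element totals:
  C: 11
  H: 9
  I: 1
  O: 1
Molecular formula: C11H9IO.
  M = 11(12.011) + 9(1.008) + 126.904 + 15.999
    = 132.121 + 9.072 + 126.904 + 15.999 = 284.096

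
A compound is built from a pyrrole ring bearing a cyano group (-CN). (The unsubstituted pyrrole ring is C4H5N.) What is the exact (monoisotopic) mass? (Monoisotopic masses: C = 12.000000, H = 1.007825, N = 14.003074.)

Atom tally by fragment:
  pyrrole ring core → C:4 H:5 N:1
  (− 1 ring H displaced by substituents)
  + CN → C:1 N:1
Element totals:
  C: 5
  H: 4
  N: 2
Molecular formula: C5H4N2.
  M = 5(12.0) + 4(1.007825) + 2(14.003074)
    = 60.000000 + 4.031300 + 28.006148 = 92.037448

92.0374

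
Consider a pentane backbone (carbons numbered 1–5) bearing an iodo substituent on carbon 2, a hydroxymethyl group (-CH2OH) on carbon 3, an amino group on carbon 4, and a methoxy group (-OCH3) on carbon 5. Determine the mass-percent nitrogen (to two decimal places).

Atom tally by fragment:
  CH3 → C:1 H:3
  CH(I) → C:1 H:1 I:1
  CH(CH2OH) → C:2 H:4 O:1
  CH(NH2) → C:1 H:3 N:1
  CH2OCH3 → C:2 H:5 O:1
Element totals:
  C: 7
  H: 16
  I: 1
  N: 1
  O: 2
Molecular formula: C7H16INO2.
Molar mass = 273.114 g/mol.
Mass from N: 1 × 14.007 = 14.007 g/mol.
%N = 14.007 / 273.114 × 100 = 5.13%.

5.13%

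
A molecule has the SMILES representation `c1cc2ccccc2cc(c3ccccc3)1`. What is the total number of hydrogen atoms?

12

Atom tally by fragment:
  naphthalene ring system core → C:10 H:8
  (− 1 ring H displaced by substituents)
  + C6H5 → C:6 H:5
Element totals:
  C: 16
  H: 12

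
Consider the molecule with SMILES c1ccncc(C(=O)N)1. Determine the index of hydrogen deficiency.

Atom tally by fragment:
  pyridine ring core → C:5 H:5 N:1
  (− 1 ring H displaced by substituents)
  + CONH2 → C:1 H:2 O:1 N:1
Element totals:
  C: 6
  H: 6
  N: 2
  O: 1
Molecular formula: C6H6N2O.
DoU = (2C + 2 + N − H − X) / 2 = (2·6 + 2 + 2 − 6 − 0) / 2 = 5.

5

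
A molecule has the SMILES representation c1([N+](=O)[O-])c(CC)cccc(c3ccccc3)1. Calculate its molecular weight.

227.26 g/mol

Atom tally by fragment:
  benzene ring core → C:6 H:6
  (− 3 ring H displaced by substituents)
  + NO2 → N:1 O:2
  + C2H5 → C:2 H:5
  + C6H5 → C:6 H:5
Element totals:
  C: 14
  H: 13
  N: 1
  O: 2
Molecular formula: C14H13NO2.
  M = 14(12.011) + 13(1.008) + 14.007 + 2(15.999)
    = 168.154 + 13.104 + 14.007 + 31.998 = 227.263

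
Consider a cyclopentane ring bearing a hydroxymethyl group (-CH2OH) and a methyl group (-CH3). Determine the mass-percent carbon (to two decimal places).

Atom tally by fragment:
  cyclopentane ring core → C:5 H:10
  (− 2 ring H displaced by substituents)
  + CH2OH → C:1 H:3 O:1
  + CH3 → C:1 H:3
Element totals:
  C: 7
  H: 14
  O: 1
Molecular formula: C7H14O.
Molar mass = 114.188 g/mol.
Mass from C: 7 × 12.011 = 84.077 g/mol.
%C = 84.077 / 114.188 × 100 = 73.63%.

73.63%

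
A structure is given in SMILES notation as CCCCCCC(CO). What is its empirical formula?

C8H18O

Atom tally by fragment:
  CH3 → C:1 H:3
  CH2 → C:1 H:2
  CH2 → C:1 H:2
  CH2 → C:1 H:2
  CH2 → C:1 H:2
  CH2 → C:1 H:2
  CH2CH2OH → C:2 H:5 O:1
Element totals:
  C: 8
  H: 18
  O: 1
Molecular formula: C8H18O.
gcd of subscripts (8, 18, 1) = 1, so the empirical formula equals the molecular formula.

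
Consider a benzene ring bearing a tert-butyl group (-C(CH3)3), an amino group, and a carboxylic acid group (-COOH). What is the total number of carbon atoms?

Atom tally by fragment:
  benzene ring core → C:6 H:6
  (− 3 ring H displaced by substituents)
  + C(CH3)3 → C:4 H:9
  + NH2 → N:1 H:2
  + COOH → C:1 H:1 O:2
Element totals:
  C: 11
  H: 15
  N: 1
  O: 2

11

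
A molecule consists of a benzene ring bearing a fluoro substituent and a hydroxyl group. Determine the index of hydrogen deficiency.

4

Atom tally by fragment:
  benzene ring core → C:6 H:6
  (− 2 ring H displaced by substituents)
  + F → F:1
  + OH → O:1 H:1
Element totals:
  C: 6
  H: 5
  F: 1
  O: 1
Molecular formula: C6H5FO.
DoU = (2C + 2 + N − H − X) / 2 = (2·6 + 2 + 0 − 5 − 1) / 2 = 4.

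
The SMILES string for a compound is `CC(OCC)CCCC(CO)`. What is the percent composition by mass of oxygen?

Atom tally by fragment:
  CH3 → C:1 H:3
  CH(OC2H5) → C:3 H:6 O:1
  CH2 → C:1 H:2
  CH2 → C:1 H:2
  CH2 → C:1 H:2
  CH2CH2OH → C:2 H:5 O:1
Element totals:
  C: 9
  H: 20
  O: 2
Molecular formula: C9H20O2.
Molar mass = 160.257 g/mol.
Mass from O: 2 × 15.999 = 31.998 g/mol.
%O = 31.998 / 160.257 × 100 = 19.97%.

19.97%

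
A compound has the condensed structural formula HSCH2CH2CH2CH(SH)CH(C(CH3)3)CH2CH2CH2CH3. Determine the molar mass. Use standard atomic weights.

Element totals:
  C: 13
  H: 28
  S: 2
Molecular formula: C13H28S2.
  M = 13(12.011) + 28(1.008) + 2(32.06)
    = 156.143 + 28.224 + 64.120 = 248.487

248.49 g/mol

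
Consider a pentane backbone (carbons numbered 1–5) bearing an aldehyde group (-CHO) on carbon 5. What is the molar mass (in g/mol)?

Atom tally by fragment:
  CH3 → C:1 H:3
  CH2 → C:1 H:2
  CH2 → C:1 H:2
  CH2 → C:1 H:2
  CH2CHO → C:2 H:3 O:1
Element totals:
  C: 6
  H: 12
  O: 1
Molecular formula: C6H12O.
  M = 6(12.011) + 12(1.008) + 15.999
    = 72.066 + 12.096 + 15.999 = 100.161

100.16 g/mol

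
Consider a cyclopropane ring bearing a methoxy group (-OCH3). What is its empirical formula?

C4H8O

Atom tally by fragment:
  cyclopropane ring core → C:3 H:6
  (− 1 ring H displaced by substituents)
  + OCH3 → C:1 H:3 O:1
Element totals:
  C: 4
  H: 8
  O: 1
Molecular formula: C4H8O.
gcd of subscripts (4, 8, 1) = 1, so the empirical formula equals the molecular formula.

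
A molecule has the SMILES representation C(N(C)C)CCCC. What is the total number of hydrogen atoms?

Atom tally by fragment:
  (CH3)2NCH2 → C:3 H:8 N:1
  CH2 → C:1 H:2
  CH2 → C:1 H:2
  CH2 → C:1 H:2
  CH3 → C:1 H:3
Element totals:
  C: 7
  H: 17
  N: 1

17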